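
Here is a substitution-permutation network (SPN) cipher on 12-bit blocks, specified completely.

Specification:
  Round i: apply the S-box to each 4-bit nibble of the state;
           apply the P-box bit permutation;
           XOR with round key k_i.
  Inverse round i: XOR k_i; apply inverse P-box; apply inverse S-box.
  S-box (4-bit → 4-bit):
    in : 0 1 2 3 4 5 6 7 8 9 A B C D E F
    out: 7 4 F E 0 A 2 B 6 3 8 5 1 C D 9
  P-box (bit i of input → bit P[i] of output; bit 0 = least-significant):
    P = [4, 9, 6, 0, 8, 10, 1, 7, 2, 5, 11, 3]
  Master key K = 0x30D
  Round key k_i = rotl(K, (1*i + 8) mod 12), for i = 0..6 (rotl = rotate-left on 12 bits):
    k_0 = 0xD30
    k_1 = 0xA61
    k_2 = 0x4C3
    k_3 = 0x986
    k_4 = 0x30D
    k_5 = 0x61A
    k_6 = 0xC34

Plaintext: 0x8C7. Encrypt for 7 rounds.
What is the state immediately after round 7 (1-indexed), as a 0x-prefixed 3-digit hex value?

s_0 = plaintext = 0x8C7
s_1 = Round(s_0, k_0) = 0x601
s_2 = Round(s_1, k_1) = 0xF03
s_3 = Round(s_2, k_2) = 0x38C
s_4 = Round(s_3, k_3) = 0x5BC
s_5 = Round(s_4, k_4) = 0x237
s_6 = Round(s_5, k_5) = 0x8A5
s_7 = Round(s_6, k_6) = 0x695

0x695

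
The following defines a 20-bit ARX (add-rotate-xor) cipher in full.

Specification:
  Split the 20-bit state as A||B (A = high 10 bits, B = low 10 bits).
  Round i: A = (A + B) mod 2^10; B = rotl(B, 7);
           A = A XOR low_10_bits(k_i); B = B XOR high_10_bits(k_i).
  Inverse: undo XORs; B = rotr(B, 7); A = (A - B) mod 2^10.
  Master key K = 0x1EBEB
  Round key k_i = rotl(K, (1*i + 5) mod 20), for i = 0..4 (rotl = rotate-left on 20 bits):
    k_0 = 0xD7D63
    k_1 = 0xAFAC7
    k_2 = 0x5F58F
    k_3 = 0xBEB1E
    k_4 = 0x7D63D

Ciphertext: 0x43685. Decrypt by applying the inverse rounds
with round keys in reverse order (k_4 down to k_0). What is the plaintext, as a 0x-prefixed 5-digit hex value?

0xF3A1A

s_0 = ciphertext = 0x43685
s_1 = InvRound(s_0, k_4) = 0xEAB86
s_2 = InvRound(s_1, k_3) = 0x34BE2
s_3 = InvRound(s_2, k_2) = 0x180FD
s_4 = InvRound(s_3, k_1) = 0x22E1C
s_5 = InvRound(s_4, k_0) = 0xF3A1A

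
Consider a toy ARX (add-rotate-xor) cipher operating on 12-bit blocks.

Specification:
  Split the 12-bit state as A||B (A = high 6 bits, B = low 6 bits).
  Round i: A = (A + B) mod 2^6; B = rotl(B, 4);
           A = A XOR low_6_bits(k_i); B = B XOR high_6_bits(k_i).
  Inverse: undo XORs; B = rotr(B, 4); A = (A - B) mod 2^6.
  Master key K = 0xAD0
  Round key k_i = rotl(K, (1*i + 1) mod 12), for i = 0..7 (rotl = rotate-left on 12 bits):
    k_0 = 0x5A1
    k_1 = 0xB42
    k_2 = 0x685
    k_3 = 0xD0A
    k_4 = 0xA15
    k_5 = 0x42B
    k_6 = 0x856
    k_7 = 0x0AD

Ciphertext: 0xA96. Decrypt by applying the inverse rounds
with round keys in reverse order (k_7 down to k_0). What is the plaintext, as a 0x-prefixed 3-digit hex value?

0x052

s_0 = ciphertext = 0xA96
s_1 = InvRound(s_0, k_7) = 0xD91
s_2 = InvRound(s_1, k_6) = 0x743
s_3 = InvRound(s_2, k_5) = 0xA4D
s_4 = InvRound(s_3, k_4) = 0x996
s_5 = InvRound(s_4, k_3) = 0x88A
s_6 = InvRound(s_5, k_2) = 0x981
s_7 = InvRound(s_6, k_1) = 0xCB2
s_8 = InvRound(s_7, k_0) = 0x052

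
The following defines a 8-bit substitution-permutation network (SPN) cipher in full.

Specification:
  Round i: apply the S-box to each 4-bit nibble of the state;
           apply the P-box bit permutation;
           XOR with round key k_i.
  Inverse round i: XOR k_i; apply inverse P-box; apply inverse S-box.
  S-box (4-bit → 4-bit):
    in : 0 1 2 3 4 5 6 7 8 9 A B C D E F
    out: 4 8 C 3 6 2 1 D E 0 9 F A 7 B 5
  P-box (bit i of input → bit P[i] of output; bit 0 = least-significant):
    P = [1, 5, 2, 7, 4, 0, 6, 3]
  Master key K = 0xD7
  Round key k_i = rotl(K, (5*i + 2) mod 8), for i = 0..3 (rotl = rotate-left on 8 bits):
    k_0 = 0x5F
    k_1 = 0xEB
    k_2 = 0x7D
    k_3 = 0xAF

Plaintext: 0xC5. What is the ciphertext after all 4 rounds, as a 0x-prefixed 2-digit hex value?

s_0 = plaintext = 0xC5
s_1 = Round(s_0, k_0) = 0x76
s_2 = Round(s_1, k_1) = 0xB1
s_3 = Round(s_2, k_2) = 0xA4
s_4 = Round(s_3, k_3) = 0x93

0x93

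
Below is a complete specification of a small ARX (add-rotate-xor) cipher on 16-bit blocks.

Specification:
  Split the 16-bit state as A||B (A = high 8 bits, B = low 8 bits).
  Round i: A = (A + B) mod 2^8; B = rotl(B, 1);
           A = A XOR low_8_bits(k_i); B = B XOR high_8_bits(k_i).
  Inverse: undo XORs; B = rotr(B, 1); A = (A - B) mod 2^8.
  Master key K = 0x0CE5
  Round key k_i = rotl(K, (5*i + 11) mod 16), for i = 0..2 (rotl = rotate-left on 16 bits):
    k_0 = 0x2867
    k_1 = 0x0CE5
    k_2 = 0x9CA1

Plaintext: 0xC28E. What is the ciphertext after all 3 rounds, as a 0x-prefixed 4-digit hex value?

s_0 = plaintext = 0xC28E
s_1 = Round(s_0, k_0) = 0x3735
s_2 = Round(s_1, k_1) = 0x8966
s_3 = Round(s_2, k_2) = 0x4E50

0x4E50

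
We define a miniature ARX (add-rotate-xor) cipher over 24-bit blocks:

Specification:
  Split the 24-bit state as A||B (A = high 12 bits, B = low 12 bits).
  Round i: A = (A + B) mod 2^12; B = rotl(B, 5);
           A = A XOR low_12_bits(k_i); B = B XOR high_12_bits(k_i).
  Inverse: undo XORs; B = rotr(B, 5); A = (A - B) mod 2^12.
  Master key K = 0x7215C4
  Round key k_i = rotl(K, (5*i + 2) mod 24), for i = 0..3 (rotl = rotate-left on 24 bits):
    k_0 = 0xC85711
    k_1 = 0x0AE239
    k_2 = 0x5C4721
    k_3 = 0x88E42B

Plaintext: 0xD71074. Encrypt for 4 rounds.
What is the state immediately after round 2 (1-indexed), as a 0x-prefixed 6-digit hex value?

s_0 = plaintext = 0xD71074
s_1 = Round(s_0, k_0) = 0xAF4205
s_2 = Round(s_1, k_1) = 0xEC000A
s_3 = Round(s_2, k_2) = 0x9EB484
s_4 = Round(s_3, k_3) = 0xA44807

0xEC000A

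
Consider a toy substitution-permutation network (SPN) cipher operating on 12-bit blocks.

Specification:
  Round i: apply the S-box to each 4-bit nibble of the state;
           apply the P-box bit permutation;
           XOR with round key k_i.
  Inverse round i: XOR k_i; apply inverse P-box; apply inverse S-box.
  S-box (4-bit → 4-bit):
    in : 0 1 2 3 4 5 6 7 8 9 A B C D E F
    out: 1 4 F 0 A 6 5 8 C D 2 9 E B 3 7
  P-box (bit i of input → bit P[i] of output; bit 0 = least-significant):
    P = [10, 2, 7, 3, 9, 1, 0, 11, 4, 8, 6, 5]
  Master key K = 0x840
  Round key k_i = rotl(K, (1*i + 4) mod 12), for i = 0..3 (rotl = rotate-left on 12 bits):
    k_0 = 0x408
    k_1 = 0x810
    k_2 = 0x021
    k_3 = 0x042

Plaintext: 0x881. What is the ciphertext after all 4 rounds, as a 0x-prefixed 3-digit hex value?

0xCC2

s_0 = plaintext = 0x881
s_1 = Round(s_0, k_0) = 0xCE9
s_2 = Round(s_1, k_1) = 0xFFA
s_3 = Round(s_2, k_2) = 0x376
s_4 = Round(s_3, k_3) = 0xCC2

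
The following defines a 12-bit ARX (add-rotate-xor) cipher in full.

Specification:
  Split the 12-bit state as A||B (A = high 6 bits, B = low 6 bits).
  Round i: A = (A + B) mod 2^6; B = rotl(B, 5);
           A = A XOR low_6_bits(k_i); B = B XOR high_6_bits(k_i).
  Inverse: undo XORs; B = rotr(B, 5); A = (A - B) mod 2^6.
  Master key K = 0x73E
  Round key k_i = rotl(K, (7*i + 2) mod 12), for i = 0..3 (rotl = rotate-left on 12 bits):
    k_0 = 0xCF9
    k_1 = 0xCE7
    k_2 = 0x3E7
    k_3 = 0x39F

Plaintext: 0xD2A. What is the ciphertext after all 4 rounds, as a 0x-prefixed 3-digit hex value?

0x4E1

s_0 = plaintext = 0xD2A
s_1 = Round(s_0, k_0) = 0x9E6
s_2 = Round(s_1, k_1) = 0xAA0
s_3 = Round(s_2, k_2) = 0xB5F
s_4 = Round(s_3, k_3) = 0x4E1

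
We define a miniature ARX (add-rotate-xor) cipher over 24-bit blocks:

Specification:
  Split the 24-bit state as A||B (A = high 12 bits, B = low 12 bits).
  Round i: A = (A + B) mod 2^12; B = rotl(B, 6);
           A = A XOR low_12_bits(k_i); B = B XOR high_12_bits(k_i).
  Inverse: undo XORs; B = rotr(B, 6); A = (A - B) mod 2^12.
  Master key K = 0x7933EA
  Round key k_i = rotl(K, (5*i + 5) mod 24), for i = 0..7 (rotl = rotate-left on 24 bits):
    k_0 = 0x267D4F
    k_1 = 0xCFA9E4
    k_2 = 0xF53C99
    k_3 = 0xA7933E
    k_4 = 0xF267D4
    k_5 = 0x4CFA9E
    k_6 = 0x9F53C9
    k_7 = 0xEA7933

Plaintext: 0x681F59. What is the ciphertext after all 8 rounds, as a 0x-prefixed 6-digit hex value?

0xB21A5D

s_0 = plaintext = 0x681F59
s_1 = Round(s_0, k_0) = 0x89541A
s_2 = Round(s_1, k_1) = 0x54BA6A
s_3 = Round(s_2, k_2) = 0x32C5FA
s_4 = Round(s_3, k_3) = 0xA184EE
s_5 = Round(s_4, k_4) = 0x8D24B5
s_6 = Round(s_5, k_5) = 0x71999D
s_7 = Round(s_6, k_6) = 0x37FE93
s_8 = Round(s_7, k_7) = 0xB21A5D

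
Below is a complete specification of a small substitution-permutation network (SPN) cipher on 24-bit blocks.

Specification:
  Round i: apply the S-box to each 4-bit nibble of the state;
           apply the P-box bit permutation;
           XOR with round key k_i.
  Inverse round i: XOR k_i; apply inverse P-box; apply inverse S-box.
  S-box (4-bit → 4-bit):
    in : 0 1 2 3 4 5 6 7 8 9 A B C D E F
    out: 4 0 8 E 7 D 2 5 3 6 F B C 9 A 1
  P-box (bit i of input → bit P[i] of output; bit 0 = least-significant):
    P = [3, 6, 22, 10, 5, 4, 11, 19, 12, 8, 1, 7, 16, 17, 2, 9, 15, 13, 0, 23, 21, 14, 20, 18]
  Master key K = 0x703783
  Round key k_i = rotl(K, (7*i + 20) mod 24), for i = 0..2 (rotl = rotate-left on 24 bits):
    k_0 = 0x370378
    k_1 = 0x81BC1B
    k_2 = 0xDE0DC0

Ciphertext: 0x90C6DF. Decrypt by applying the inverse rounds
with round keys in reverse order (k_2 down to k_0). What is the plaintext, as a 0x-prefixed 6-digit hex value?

0xF50B25

s_0 = ciphertext = 0x90C6DF
s_1 = InvRound(s_0, k_2) = 0xE73937
s_2 = InvRound(s_1, k_1) = 0xDF96F5
s_3 = InvRound(s_2, k_0) = 0xF50B25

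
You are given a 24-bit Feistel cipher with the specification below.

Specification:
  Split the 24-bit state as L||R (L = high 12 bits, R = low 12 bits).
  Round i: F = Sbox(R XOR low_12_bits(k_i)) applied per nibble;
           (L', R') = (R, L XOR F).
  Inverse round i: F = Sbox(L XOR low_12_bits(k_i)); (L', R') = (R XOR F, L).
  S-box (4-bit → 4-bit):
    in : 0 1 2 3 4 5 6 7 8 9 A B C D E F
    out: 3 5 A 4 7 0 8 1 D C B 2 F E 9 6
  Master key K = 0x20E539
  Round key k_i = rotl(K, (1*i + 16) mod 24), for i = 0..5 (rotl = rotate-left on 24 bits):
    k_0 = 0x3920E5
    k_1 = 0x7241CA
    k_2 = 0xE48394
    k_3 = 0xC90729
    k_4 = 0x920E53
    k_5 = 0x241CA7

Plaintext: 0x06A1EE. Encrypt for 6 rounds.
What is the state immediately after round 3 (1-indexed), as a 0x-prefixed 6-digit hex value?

0x62457B

s_0 = plaintext = 0x06A1EE
s_1 = Round(s_0, k_0) = 0x1EE558
s_2 = Round(s_1, k_1) = 0x558624
s_3 = Round(s_2, k_2) = 0x62457B
s_4 = Round(s_3, k_3) = 0x57BC2E
s_5 = Round(s_4, k_4) = 0xC2EF65
s_6 = Round(s_5, k_5) = 0xF658D4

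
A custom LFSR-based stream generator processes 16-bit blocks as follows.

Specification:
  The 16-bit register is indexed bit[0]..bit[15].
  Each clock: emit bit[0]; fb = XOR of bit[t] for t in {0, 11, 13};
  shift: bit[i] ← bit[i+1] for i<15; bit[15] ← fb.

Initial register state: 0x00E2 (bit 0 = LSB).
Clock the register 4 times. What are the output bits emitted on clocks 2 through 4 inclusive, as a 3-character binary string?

100

reg_0 = 0x00E2
clock 1: out=0, reg = 0x0071
clock 2: out=1, reg = 0x8038
clock 3: out=0, reg = 0x401C
clock 4: out=0, reg = 0x200E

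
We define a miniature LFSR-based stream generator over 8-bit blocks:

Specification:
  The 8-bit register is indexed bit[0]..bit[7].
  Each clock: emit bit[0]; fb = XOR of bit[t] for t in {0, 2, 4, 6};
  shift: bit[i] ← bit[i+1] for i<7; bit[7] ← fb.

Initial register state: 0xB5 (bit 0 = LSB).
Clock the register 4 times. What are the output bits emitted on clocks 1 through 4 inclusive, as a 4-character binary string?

reg_0 = 0xB5
clock 1: out=1, reg = 0xDA
clock 2: out=0, reg = 0x6D
clock 3: out=1, reg = 0xB6
clock 4: out=0, reg = 0x5B

1010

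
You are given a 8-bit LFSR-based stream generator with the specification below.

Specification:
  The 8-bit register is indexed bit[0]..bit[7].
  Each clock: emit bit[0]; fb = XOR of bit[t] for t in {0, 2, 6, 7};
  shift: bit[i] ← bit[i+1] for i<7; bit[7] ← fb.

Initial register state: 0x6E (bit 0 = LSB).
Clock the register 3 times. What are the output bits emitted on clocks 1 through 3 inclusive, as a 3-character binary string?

011

reg_0 = 0x6E
clock 1: out=0, reg = 0x37
clock 2: out=1, reg = 0x1B
clock 3: out=1, reg = 0x8D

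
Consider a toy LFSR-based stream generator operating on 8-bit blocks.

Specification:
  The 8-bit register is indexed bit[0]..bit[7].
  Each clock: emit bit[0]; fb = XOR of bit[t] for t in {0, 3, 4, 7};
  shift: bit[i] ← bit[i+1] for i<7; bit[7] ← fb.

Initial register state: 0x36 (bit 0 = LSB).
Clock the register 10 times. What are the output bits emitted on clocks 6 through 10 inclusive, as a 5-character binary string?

10010

reg_0 = 0x36
clock 1: out=0, reg = 0x9B
clock 2: out=1, reg = 0x4D
clock 3: out=1, reg = 0x26
clock 4: out=0, reg = 0x13
clock 5: out=1, reg = 0x09
clock 6: out=1, reg = 0x04
clock 7: out=0, reg = 0x02
clock 8: out=0, reg = 0x01
clock 9: out=1, reg = 0x80
clock 10: out=0, reg = 0xC0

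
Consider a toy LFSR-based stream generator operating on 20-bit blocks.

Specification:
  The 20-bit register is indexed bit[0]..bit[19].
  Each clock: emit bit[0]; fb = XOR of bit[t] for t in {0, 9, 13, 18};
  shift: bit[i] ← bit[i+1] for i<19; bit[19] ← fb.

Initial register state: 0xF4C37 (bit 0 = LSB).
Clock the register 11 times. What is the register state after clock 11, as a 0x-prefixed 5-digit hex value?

reg_0 = 0xF4C37
clock 1: out=1, reg = 0x7A61B
clock 2: out=1, reg = 0x3D30D
clock 3: out=1, reg = 0x1E986
clock 4: out=0, reg = 0x8F4C3
clock 5: out=1, reg = 0x47A61
clock 6: out=1, reg = 0x23D30
clock 7: out=0, reg = 0x91E98
clock 8: out=0, reg = 0xC8F4C
clock 9: out=0, reg = 0x647A6
clock 10: out=0, reg = 0x323D3
clock 11: out=1, reg = 0x991E9

0x991E9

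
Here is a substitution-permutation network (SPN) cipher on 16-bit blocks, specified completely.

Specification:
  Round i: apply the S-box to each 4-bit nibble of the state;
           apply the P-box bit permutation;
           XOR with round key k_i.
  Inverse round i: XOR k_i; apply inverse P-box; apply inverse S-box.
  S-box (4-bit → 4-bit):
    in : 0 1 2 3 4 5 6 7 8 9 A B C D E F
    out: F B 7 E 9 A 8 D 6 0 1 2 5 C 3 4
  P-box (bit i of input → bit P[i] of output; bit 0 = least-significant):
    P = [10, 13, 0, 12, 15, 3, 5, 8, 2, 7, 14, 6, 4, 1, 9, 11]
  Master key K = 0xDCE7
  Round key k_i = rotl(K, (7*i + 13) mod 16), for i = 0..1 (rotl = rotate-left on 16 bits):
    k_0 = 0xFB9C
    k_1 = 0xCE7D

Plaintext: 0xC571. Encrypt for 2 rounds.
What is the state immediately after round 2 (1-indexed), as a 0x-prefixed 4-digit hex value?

s_0 = plaintext = 0xC571
s_1 = Round(s_0, k_0) = 0x4C6C
s_2 = Round(s_1, k_1) = 0x8368

0x8368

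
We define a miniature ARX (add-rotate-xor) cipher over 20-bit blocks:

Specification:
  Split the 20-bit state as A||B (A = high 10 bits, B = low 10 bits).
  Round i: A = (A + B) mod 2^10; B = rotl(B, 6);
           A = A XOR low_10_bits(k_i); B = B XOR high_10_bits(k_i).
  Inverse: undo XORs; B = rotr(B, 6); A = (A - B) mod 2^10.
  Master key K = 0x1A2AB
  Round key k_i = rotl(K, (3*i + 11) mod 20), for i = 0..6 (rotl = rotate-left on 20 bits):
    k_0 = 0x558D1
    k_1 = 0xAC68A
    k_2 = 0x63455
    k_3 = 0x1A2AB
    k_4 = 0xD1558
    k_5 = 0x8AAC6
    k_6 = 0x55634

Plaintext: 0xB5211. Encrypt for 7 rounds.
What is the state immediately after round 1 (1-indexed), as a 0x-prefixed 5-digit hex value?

s_0 = plaintext = 0xB5211
s_1 = Round(s_0, k_0) = 0x0D137
s_2 = Round(s_1, k_1) = 0xF8762
s_3 = Round(s_2, k_2) = 0xC593B
s_4 = Round(s_3, k_3) = 0xBEABB
s_5 = Round(s_4, k_4) = 0x3B5AE
s_6 = Round(s_5, k_5) = 0x175B0
s_7 = Round(s_6, k_6) = 0x0E54E

0x0D137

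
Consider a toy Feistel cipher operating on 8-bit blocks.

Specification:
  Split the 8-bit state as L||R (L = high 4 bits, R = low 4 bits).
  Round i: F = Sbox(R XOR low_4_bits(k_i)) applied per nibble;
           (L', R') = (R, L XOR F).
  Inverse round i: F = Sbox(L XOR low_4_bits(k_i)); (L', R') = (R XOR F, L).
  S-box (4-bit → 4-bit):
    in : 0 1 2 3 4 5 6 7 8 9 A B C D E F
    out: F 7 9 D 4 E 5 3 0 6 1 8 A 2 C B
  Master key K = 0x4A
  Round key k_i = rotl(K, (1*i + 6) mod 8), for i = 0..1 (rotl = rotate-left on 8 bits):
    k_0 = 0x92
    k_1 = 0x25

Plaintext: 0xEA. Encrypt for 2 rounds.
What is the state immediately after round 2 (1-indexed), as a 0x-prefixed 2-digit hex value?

0xE2

s_0 = plaintext = 0xEA
s_1 = Round(s_0, k_0) = 0xAE
s_2 = Round(s_1, k_1) = 0xE2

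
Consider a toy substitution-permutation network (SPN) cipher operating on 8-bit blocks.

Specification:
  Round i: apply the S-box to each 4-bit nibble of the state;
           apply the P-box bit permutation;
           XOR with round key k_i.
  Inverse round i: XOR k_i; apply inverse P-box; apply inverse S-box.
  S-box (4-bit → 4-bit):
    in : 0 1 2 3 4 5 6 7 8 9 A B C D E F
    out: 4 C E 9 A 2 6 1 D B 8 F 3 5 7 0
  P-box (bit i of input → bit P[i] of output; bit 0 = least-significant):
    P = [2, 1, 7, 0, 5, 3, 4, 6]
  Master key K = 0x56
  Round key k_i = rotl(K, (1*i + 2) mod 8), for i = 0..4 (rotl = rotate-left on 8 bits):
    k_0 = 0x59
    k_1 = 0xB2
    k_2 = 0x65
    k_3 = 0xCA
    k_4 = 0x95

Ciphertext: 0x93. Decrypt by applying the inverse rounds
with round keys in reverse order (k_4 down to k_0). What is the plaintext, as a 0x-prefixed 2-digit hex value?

s_0 = ciphertext = 0x93
s_1 = InvRound(s_0, k_4) = 0xFC
s_2 = InvRound(s_1, k_3) = 0xDC
s_3 = InvRound(s_2, k_2) = 0xE1
s_4 = InvRound(s_3, k_1) = 0x14
s_5 = InvRound(s_4, k_0) = 0x43

0x43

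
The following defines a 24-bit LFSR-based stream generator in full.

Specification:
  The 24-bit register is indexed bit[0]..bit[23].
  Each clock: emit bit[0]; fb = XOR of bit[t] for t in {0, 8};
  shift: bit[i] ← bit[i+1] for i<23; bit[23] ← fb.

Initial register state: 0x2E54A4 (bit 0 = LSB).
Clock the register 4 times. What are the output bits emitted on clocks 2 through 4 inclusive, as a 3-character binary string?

010

reg_0 = 0x2E54A4
clock 1: out=0, reg = 0x172A52
clock 2: out=0, reg = 0x0B9529
clock 3: out=1, reg = 0x05CA94
clock 4: out=0, reg = 0x02E54A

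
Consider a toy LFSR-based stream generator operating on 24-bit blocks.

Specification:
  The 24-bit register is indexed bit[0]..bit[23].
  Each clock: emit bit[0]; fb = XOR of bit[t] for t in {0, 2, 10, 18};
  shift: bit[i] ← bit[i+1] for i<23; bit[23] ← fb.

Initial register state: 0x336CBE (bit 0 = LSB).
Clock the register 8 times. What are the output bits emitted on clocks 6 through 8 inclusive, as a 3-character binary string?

reg_0 = 0x336CBE
clock 1: out=0, reg = 0x19B65F
clock 2: out=1, reg = 0x8CDB2F
clock 3: out=1, reg = 0xC66D97
clock 4: out=1, reg = 0x6336CB
clock 5: out=1, reg = 0x319B65
clock 6: out=1, reg = 0x18CDB2
clock 7: out=0, reg = 0x8C66D9
clock 8: out=1, reg = 0xC6336C

101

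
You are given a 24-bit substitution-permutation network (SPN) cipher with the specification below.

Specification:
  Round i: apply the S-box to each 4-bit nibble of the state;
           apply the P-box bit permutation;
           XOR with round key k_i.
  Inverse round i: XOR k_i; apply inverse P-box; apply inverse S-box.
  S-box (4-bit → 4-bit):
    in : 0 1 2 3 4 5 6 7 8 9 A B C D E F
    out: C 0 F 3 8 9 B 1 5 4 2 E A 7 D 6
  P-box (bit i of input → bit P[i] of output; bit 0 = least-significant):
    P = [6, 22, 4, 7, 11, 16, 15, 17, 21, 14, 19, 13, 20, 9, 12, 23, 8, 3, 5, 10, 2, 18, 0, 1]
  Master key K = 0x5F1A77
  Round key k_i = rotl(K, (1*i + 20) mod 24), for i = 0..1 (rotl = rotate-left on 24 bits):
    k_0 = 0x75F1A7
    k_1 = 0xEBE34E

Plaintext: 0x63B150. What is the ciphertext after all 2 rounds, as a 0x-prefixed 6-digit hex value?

0x7EBA57

s_0 = plaintext = 0x63B150
s_1 = Round(s_0, k_0) = 0xF3EA39
s_2 = Round(s_1, k_1) = 0x7EBA57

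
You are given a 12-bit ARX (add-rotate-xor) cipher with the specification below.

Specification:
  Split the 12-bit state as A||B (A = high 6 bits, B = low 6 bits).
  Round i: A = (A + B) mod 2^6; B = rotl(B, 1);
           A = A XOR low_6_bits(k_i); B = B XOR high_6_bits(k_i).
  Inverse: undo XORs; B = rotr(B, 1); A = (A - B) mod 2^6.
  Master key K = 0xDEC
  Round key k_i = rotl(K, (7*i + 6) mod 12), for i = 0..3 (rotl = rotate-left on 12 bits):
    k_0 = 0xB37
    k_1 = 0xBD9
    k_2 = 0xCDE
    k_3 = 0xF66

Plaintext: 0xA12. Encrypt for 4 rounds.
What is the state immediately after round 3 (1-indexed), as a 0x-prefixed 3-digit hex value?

s_0 = plaintext = 0xA12
s_1 = Round(s_0, k_0) = 0x348
s_2 = Round(s_1, k_1) = 0x33F
s_3 = Round(s_2, k_2) = 0x54C
s_4 = Round(s_3, k_3) = 0x1E5

0x54C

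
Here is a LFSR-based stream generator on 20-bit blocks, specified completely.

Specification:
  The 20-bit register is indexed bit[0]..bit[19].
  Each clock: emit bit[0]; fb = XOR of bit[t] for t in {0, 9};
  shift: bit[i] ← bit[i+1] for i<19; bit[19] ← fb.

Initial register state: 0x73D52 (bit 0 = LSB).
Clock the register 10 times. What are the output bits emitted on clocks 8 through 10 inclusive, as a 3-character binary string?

010

reg_0 = 0x73D52
clock 1: out=0, reg = 0x39EA9
clock 2: out=1, reg = 0x1CF54
clock 3: out=0, reg = 0x8E7AA
clock 4: out=0, reg = 0xC73D5
clock 5: out=1, reg = 0x639EA
clock 6: out=0, reg = 0x31CF5
clock 7: out=1, reg = 0x98E7A
clock 8: out=0, reg = 0xCC73D
clock 9: out=1, reg = 0x6639E
clock 10: out=0, reg = 0xB31CF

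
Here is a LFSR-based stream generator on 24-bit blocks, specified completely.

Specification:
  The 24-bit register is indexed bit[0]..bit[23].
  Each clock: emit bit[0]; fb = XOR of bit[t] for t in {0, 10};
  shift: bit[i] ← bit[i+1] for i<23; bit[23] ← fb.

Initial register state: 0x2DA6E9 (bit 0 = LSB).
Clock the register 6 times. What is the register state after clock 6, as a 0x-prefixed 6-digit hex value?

reg_0 = 0x2DA6E9
clock 1: out=1, reg = 0x16D374
clock 2: out=0, reg = 0x0B69BA
clock 3: out=0, reg = 0x05B4DD
clock 4: out=1, reg = 0x02DA6E
clock 5: out=0, reg = 0x016D37
clock 6: out=1, reg = 0x00B69B

0x00B69B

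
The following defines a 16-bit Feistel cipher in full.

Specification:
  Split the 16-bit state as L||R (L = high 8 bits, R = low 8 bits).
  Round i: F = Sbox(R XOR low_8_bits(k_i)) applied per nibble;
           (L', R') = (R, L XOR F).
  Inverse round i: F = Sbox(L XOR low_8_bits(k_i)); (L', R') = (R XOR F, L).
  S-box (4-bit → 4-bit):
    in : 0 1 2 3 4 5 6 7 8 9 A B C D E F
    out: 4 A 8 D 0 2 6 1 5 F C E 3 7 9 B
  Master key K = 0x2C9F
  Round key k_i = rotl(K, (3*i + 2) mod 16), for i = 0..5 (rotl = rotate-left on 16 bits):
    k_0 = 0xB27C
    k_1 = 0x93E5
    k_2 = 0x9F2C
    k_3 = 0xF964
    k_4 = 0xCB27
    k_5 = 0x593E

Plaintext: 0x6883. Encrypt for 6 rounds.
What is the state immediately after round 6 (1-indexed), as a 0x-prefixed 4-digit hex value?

s_0 = plaintext = 0x6883
s_1 = Round(s_0, k_0) = 0x83D3
s_2 = Round(s_1, k_1) = 0xD355
s_3 = Round(s_2, k_2) = 0x55CC
s_4 = Round(s_3, k_3) = 0xCC90
s_5 = Round(s_4, k_4) = 0x902D
s_6 = Round(s_5, k_5) = 0x2D3D

0x2D3D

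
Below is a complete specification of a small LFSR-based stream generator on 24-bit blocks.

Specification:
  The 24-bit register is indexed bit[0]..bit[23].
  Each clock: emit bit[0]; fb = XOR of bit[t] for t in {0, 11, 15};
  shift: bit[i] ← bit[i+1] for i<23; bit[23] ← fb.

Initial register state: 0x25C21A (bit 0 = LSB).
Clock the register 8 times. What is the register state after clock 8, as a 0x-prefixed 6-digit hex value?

0xE925C2

reg_0 = 0x25C21A
clock 1: out=0, reg = 0x92E10D
clock 2: out=1, reg = 0x497086
clock 3: out=0, reg = 0x24B843
clock 4: out=1, reg = 0x925C21
clock 5: out=1, reg = 0x492E10
clock 6: out=0, reg = 0xA49708
clock 7: out=0, reg = 0xD24B84
clock 8: out=0, reg = 0xE925C2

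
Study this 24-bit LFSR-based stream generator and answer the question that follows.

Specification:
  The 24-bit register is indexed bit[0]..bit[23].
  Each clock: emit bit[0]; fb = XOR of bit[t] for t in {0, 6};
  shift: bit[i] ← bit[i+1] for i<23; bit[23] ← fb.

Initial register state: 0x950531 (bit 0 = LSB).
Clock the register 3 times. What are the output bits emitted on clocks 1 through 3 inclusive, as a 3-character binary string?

100

reg_0 = 0x950531
clock 1: out=1, reg = 0xCA8298
clock 2: out=0, reg = 0x65414C
clock 3: out=0, reg = 0xB2A0A6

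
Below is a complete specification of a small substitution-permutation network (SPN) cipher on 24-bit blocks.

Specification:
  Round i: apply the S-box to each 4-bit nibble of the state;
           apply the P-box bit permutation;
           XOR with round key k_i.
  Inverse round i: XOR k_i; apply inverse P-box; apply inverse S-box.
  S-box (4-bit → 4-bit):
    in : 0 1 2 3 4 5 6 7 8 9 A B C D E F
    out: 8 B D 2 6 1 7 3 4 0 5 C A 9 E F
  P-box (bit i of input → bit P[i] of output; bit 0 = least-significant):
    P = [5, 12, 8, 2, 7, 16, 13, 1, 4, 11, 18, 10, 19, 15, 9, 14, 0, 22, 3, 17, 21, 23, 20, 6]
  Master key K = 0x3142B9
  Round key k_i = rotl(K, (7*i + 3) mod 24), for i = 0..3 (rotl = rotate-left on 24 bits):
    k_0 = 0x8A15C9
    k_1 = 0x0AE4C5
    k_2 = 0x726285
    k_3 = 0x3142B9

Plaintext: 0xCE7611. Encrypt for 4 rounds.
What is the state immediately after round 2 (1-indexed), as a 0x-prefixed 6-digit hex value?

0x9BF2F4

s_0 = plaintext = 0xCE7611
s_1 = Round(s_0, k_0) = 0x458D37
s_2 = Round(s_1, k_1) = 0x9BF2F4
s_3 = Round(s_2, k_2) = 0x7D951F
s_4 = Round(s_3, k_3) = 0x92530E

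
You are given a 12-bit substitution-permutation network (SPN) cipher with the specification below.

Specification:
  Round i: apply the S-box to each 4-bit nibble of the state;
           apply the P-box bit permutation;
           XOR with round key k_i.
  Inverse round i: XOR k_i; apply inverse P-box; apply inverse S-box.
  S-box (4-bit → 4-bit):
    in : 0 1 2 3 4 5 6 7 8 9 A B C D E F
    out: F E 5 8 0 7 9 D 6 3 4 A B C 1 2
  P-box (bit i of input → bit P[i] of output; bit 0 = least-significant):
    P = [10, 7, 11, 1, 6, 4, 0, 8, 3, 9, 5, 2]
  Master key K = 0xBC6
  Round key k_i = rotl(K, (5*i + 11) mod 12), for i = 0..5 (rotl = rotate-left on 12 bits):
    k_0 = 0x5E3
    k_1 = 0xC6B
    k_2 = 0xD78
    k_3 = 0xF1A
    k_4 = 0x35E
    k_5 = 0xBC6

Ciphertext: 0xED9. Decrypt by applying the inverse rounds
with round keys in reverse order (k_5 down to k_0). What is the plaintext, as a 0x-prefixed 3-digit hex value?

0x957

s_0 = ciphertext = 0xED9
s_1 = InvRound(s_0, k_5) = 0x616
s_2 = InvRound(s_1, k_4) = 0xE6E
s_3 = InvRound(s_2, k_3) = 0xDC4
s_4 = InvRound(s_3, k_2) = 0x7FF
s_5 = InvRound(s_4, k_1) = 0xBB8
s_6 = InvRound(s_5, k_0) = 0x957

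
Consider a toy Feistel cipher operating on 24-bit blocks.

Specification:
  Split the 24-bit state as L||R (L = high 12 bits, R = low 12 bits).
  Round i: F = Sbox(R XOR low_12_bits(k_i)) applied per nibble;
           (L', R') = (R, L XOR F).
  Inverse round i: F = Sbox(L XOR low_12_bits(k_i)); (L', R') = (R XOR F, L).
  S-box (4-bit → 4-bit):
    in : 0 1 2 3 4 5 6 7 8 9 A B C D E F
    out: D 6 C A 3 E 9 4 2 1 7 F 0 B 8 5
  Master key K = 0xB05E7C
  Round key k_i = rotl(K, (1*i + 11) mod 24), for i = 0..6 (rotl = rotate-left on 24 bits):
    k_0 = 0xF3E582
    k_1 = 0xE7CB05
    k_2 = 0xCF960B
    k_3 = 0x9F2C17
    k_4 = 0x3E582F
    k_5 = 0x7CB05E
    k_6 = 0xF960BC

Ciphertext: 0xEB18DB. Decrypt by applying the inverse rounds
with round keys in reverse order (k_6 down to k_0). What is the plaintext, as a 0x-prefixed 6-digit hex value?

0xDBEF4E

s_0 = ciphertext = 0xEB18DB
s_1 = InvRound(s_0, k_6) = 0x000EB1
s_2 = InvRound(s_1, k_5) = 0x359000
s_3 = InvRound(s_2, k_4) = 0xF49359
s_4 = InvRound(s_3, k_3) = 0x9B1F49
s_5 = InvRound(s_4, k_2) = 0xABE9B1
s_6 = InvRound(s_5, k_1) = 0xF4EABE
s_7 = InvRound(s_6, k_0) = 0xDBEF4E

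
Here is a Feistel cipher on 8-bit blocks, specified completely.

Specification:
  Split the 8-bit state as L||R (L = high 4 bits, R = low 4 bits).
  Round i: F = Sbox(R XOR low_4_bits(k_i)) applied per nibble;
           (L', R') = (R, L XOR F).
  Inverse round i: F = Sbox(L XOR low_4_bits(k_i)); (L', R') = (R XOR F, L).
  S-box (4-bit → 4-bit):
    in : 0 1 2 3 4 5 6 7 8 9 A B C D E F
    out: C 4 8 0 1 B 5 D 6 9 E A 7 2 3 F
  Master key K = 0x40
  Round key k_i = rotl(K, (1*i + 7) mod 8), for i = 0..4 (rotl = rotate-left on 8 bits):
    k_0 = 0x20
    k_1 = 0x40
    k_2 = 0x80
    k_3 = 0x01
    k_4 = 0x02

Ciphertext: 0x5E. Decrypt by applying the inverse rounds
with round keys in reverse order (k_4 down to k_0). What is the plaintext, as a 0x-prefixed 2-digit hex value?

s_0 = ciphertext = 0x5E
s_1 = InvRound(s_0, k_4) = 0x35
s_2 = InvRound(s_1, k_3) = 0xD3
s_3 = InvRound(s_2, k_2) = 0x1D
s_4 = InvRound(s_3, k_1) = 0x91
s_5 = InvRound(s_4, k_0) = 0x89

0x89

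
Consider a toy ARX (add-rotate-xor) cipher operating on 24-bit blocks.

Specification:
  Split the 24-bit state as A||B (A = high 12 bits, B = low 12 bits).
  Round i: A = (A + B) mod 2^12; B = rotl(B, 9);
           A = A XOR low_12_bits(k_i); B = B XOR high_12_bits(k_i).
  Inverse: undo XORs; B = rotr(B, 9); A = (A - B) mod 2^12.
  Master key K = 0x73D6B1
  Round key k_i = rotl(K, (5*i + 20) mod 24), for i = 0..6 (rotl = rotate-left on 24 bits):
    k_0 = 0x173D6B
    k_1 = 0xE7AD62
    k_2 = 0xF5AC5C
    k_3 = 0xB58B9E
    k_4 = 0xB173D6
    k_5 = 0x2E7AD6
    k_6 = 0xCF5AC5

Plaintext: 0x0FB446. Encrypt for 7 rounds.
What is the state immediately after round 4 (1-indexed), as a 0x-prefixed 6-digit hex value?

s_0 = plaintext = 0x0FB446
s_1 = Round(s_0, k_0) = 0x82ADFB
s_2 = Round(s_1, k_1) = 0xB479C5
s_3 = Round(s_2, k_2) = 0x950462
s_4 = Round(s_3, k_3) = 0x62CFD4
s_5 = Round(s_4, k_4) = 0x5D62ED
s_6 = Round(s_5, k_5) = 0x2158BA
s_7 = Round(s_6, k_6) = 0x00A9E2

0x62CFD4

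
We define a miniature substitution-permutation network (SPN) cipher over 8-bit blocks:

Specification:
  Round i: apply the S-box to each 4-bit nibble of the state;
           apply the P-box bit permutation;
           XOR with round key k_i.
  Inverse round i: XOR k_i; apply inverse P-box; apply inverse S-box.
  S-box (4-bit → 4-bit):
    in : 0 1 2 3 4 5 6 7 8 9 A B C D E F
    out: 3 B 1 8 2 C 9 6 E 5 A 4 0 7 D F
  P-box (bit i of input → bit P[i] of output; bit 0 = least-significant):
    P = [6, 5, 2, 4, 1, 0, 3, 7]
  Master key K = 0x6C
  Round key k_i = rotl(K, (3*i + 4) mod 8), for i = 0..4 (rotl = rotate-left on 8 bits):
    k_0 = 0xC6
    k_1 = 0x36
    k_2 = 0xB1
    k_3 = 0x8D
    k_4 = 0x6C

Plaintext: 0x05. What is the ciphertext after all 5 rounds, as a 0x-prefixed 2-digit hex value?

s_0 = plaintext = 0x05
s_1 = Round(s_0, k_0) = 0xD1
s_2 = Round(s_1, k_1) = 0x4D
s_3 = Round(s_2, k_2) = 0xD4
s_4 = Round(s_3, k_3) = 0xA6
s_5 = Round(s_4, k_4) = 0xBD

0xBD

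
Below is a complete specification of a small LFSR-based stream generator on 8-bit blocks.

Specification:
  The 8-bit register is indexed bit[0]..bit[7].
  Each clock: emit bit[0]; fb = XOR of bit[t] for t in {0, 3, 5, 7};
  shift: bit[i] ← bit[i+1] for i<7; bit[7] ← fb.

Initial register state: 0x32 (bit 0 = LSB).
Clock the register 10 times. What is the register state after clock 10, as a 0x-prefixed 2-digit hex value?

reg_0 = 0x32
clock 1: out=0, reg = 0x99
clock 2: out=1, reg = 0xCC
clock 3: out=0, reg = 0x66
clock 4: out=0, reg = 0xB3
clock 5: out=1, reg = 0xD9
clock 6: out=1, reg = 0xEC
clock 7: out=0, reg = 0xF6
clock 8: out=0, reg = 0x7B
clock 9: out=1, reg = 0xBD
clock 10: out=1, reg = 0x5E

0x5E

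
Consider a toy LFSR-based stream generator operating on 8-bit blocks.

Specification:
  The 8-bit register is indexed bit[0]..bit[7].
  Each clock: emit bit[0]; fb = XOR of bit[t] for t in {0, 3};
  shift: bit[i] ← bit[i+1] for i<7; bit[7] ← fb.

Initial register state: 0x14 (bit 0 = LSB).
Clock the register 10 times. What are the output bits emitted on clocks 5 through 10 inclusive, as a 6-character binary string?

reg_0 = 0x14
clock 1: out=0, reg = 0x0A
clock 2: out=0, reg = 0x85
clock 3: out=1, reg = 0xC2
clock 4: out=0, reg = 0x61
clock 5: out=1, reg = 0xB0
clock 6: out=0, reg = 0x58
clock 7: out=0, reg = 0xAC
clock 8: out=0, reg = 0xD6
clock 9: out=0, reg = 0x6B
clock 10: out=1, reg = 0x35

100001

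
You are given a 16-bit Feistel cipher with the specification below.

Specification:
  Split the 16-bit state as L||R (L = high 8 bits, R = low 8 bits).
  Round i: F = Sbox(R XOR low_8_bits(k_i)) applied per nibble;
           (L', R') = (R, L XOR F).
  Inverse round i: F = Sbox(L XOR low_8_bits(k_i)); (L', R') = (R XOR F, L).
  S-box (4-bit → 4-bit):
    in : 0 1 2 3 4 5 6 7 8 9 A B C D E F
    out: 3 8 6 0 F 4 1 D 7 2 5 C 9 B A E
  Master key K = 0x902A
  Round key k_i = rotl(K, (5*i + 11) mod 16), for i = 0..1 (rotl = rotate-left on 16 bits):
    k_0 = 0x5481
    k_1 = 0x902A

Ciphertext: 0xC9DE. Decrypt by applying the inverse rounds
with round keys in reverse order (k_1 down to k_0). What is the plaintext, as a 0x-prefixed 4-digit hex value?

s_0 = ciphertext = 0xC9DE
s_1 = InvRound(s_0, k_1) = 0x7EC9
s_2 = InvRound(s_1, k_0) = 0x277E

0x277E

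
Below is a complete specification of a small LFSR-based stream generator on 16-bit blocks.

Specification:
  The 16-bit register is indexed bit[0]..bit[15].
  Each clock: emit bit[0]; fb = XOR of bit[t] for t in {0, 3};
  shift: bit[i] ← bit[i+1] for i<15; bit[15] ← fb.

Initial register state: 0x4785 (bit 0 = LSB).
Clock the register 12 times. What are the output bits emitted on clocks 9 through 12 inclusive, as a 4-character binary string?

reg_0 = 0x4785
clock 1: out=1, reg = 0xA3C2
clock 2: out=0, reg = 0x51E1
clock 3: out=1, reg = 0xA8F0
clock 4: out=0, reg = 0x5478
clock 5: out=0, reg = 0xAA3C
clock 6: out=0, reg = 0xD51E
clock 7: out=0, reg = 0xEA8F
clock 8: out=1, reg = 0x7547
clock 9: out=1, reg = 0xBAA3
clock 10: out=1, reg = 0xDD51
clock 11: out=1, reg = 0xEEA8
clock 12: out=0, reg = 0xF754

1110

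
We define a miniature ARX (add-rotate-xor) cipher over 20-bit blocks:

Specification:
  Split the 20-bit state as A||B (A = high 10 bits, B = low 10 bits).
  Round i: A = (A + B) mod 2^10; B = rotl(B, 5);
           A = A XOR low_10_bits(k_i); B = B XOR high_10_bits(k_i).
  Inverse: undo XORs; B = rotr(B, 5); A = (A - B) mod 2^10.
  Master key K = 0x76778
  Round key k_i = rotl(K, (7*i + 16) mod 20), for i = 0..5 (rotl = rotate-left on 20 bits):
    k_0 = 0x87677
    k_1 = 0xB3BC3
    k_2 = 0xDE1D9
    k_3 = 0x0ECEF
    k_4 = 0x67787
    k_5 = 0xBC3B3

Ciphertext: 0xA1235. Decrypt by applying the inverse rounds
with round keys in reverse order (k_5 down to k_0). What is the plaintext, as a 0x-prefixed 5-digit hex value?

0xC2537

s_0 = ciphertext = 0xA1235
s_1 = InvRound(s_0, k_5) = 0x244A6
s_2 = InvRound(s_1, k_4) = 0xEB769
s_3 = InvRound(s_2, k_3) = 0x3A25A
s_4 = InvRound(s_3, k_2) = 0x3A049
s_5 = InvRound(s_4, k_1) = 0x8DCF4
s_6 = InvRound(s_5, k_0) = 0xC2537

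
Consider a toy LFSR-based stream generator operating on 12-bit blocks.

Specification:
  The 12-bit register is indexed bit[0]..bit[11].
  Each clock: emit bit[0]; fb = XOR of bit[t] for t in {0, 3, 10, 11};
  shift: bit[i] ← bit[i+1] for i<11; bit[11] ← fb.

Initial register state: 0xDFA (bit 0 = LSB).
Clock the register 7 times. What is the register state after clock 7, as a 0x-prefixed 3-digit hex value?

0x83B

reg_0 = 0xDFA
clock 1: out=0, reg = 0xEFD
clock 2: out=1, reg = 0x77E
clock 3: out=0, reg = 0x3BF
clock 4: out=1, reg = 0x1DF
clock 5: out=1, reg = 0x0EF
clock 6: out=1, reg = 0x077
clock 7: out=1, reg = 0x83B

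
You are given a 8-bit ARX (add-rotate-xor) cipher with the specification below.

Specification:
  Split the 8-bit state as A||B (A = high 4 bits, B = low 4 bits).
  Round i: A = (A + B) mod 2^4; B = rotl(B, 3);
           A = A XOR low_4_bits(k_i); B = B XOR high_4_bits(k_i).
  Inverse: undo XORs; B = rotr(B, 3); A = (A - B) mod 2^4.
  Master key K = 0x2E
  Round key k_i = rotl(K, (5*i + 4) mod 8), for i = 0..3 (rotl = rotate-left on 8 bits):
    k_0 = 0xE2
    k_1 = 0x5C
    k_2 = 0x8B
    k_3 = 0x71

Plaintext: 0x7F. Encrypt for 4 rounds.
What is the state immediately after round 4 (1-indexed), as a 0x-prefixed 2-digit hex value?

s_0 = plaintext = 0x7F
s_1 = Round(s_0, k_0) = 0x41
s_2 = Round(s_1, k_1) = 0x9D
s_3 = Round(s_2, k_2) = 0xD6
s_4 = Round(s_3, k_3) = 0x24

0x24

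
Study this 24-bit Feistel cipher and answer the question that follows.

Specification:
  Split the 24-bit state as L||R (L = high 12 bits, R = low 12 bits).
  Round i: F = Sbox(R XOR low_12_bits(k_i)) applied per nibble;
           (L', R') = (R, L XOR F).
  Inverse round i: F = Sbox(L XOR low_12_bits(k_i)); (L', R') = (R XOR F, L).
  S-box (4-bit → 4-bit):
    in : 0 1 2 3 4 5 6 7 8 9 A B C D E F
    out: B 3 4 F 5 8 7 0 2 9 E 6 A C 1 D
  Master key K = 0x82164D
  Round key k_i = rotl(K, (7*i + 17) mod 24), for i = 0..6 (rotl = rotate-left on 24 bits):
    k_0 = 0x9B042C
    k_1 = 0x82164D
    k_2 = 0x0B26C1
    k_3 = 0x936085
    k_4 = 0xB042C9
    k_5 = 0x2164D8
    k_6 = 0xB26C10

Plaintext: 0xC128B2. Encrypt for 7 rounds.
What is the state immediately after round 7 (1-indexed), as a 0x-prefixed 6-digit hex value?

0x1269B1

s_0 = plaintext = 0xC128B2
s_1 = Round(s_0, k_0) = 0x8B2683
s_2 = Round(s_1, k_1) = 0x683313
s_3 = Round(s_2, k_2) = 0x313E47
s_4 = Round(s_3, k_3) = 0xE472B7
s_5 = Round(s_4, k_4) = 0x2B7546
s_6 = Round(s_5, k_5) = 0x546126
s_7 = Round(s_6, k_6) = 0x1269B1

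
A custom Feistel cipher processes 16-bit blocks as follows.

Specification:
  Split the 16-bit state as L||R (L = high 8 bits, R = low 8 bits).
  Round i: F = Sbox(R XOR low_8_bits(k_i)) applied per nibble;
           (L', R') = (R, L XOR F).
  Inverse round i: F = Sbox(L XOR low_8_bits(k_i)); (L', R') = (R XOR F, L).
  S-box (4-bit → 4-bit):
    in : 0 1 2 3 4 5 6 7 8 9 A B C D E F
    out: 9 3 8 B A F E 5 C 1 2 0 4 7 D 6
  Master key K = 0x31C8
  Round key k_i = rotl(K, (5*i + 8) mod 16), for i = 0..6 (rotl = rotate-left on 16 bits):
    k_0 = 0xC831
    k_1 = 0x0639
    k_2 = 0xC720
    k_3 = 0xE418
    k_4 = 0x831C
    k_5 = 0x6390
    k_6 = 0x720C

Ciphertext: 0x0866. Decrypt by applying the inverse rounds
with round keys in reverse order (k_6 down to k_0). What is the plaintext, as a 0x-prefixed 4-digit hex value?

0x289F

s_0 = ciphertext = 0x0866
s_1 = InvRound(s_0, k_6) = 0xFC08
s_2 = InvRound(s_1, k_5) = 0xECFC
s_3 = InvRound(s_2, k_4) = 0x95EC
s_4 = InvRound(s_3, k_3) = 0x2B95
s_5 = InvRound(s_4, k_2) = 0x052B
s_6 = InvRound(s_5, k_1) = 0x9F05
s_7 = InvRound(s_6, k_0) = 0x289F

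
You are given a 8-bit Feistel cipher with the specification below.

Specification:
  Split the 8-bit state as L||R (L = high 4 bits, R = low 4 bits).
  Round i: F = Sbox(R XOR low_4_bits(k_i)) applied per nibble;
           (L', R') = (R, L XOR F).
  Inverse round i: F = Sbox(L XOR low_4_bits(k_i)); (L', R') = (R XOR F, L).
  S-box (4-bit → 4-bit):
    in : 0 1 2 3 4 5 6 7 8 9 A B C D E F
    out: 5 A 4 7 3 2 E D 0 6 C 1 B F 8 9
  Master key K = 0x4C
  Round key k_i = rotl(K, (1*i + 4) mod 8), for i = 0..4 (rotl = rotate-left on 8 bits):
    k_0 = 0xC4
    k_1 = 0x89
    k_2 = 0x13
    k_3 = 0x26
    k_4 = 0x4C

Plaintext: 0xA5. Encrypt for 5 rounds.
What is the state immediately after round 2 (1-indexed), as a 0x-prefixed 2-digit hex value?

0x03

s_0 = plaintext = 0xA5
s_1 = Round(s_0, k_0) = 0x50
s_2 = Round(s_1, k_1) = 0x03
s_3 = Round(s_2, k_2) = 0x35
s_4 = Round(s_3, k_3) = 0x54
s_5 = Round(s_4, k_4) = 0x45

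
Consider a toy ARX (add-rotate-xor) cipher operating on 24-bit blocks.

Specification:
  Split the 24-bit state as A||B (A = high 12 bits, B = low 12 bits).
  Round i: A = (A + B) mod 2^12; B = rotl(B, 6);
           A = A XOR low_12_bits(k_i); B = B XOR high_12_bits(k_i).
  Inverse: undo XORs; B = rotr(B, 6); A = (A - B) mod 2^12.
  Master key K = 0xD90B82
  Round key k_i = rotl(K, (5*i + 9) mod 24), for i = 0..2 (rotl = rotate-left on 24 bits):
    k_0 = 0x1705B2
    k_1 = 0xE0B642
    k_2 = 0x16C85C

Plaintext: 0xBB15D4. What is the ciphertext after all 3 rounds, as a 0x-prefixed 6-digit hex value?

s_0 = plaintext = 0xBB15D4
s_1 = Round(s_0, k_0) = 0x437467
s_2 = Round(s_1, k_1) = 0xEDC7DA
s_3 = Round(s_2, k_2) = 0xEEA7F3

0xEEA7F3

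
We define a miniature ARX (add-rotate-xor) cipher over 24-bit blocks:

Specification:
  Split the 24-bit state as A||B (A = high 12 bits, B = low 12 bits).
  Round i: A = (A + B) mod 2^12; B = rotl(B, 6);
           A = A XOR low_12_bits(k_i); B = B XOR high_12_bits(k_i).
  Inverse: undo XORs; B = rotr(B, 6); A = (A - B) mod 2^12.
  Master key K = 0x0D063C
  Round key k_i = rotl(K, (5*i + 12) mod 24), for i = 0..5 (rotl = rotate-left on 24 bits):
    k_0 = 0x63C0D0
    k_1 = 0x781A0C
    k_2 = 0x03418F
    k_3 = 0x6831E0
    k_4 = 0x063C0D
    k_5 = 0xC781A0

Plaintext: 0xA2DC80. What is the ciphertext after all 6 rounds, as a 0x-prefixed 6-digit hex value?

0x37DB23

s_0 = plaintext = 0xA2DC80
s_1 = Round(s_0, k_0) = 0x67D60E
s_2 = Round(s_1, k_1) = 0x687419
s_3 = Round(s_2, k_2) = 0xB2F664
s_4 = Round(s_3, k_3) = 0x073F9A
s_5 = Round(s_4, k_4) = 0xC006DD
s_6 = Round(s_5, k_5) = 0x37DB23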